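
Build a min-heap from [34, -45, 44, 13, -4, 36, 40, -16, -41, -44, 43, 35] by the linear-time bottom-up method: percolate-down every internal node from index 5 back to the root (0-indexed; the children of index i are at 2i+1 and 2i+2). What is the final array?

sift down from index 5:
  36 vs only child 35 at index 11, swap → [34, -45, 44, 13, -4, 35, 40, -16, -41, -44, 43, 36]
sift down from index 4:
  -4 vs smaller child -44 at index 9, swap → [34, -45, 44, 13, -44, 35, 40, -16, -41, -4, 43, 36]
sift down from index 3:
  13 vs smaller child -41 at index 8, swap → [34, -45, 44, -41, -44, 35, 40, -16, 13, -4, 43, 36]
sift down from index 2:
  44 vs smaller child 35 at index 5, swap → [34, -45, 35, -41, -44, 44, 40, -16, 13, -4, 43, 36]
  44 vs only child 36 at index 11, swap → [34, -45, 35, -41, -44, 36, 40, -16, 13, -4, 43, 44]
sift down from index 1: already satisfies heap property
sift down from index 0:
  34 vs smaller child -45 at index 1, swap → [-45, 34, 35, -41, -44, 36, 40, -16, 13, -4, 43, 44]
  34 vs smaller child -44 at index 4, swap → [-45, -44, 35, -41, 34, 36, 40, -16, 13, -4, 43, 44]
  34 vs smaller child -4 at index 9, swap → [-45, -44, 35, -41, -4, 36, 40, -16, 13, 34, 43, 44]

[-45, -44, 35, -41, -4, 36, 40, -16, 13, 34, 43, 44]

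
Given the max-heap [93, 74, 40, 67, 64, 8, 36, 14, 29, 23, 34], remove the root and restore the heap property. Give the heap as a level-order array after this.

remove root 93; move last element 34 to root → [34, 74, 40, 67, 64, 8, 36, 14, 29, 23]
34 vs larger child 74 at index 1, swap → [74, 34, 40, 67, 64, 8, 36, 14, 29, 23]
34 vs larger child 67 at index 3, swap → [74, 67, 40, 34, 64, 8, 36, 14, 29, 23]

[74, 67, 40, 34, 64, 8, 36, 14, 29, 23]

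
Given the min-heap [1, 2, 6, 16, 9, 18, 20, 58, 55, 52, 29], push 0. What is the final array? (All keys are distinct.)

[0, 2, 1, 16, 9, 6, 20, 58, 55, 52, 29, 18]

append 0 at index 11 → [1, 2, 6, 16, 9, 18, 20, 58, 55, 52, 29, 0]
0 < parent 18 at index 5, swap → [1, 2, 6, 16, 9, 0, 20, 58, 55, 52, 29, 18]
0 < parent 6 at index 2, swap → [1, 2, 0, 16, 9, 6, 20, 58, 55, 52, 29, 18]
0 < parent 1 at index 0, swap → [0, 2, 1, 16, 9, 6, 20, 58, 55, 52, 29, 18]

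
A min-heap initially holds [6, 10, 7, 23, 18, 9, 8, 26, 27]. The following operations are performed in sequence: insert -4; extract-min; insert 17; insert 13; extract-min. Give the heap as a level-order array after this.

[7, 10, 8, 23, 13, 9, 17, 26, 27, 18]

insert -4:
  append -4 at index 9 → [6, 10, 7, 23, 18, 9, 8, 26, 27, -4]
  -4 < parent 18 at index 4, swap → [6, 10, 7, 23, -4, 9, 8, 26, 27, 18]
  -4 < parent 10 at index 1, swap → [6, -4, 7, 23, 10, 9, 8, 26, 27, 18]
  -4 < parent 6 at index 0, swap → [-4, 6, 7, 23, 10, 9, 8, 26, 27, 18]
extract-min → returns -4:
  remove root -4; move last element 18 to root → [18, 6, 7, 23, 10, 9, 8, 26, 27]
  18 vs smaller child 6 at index 1, swap → [6, 18, 7, 23, 10, 9, 8, 26, 27]
  18 vs smaller child 10 at index 4, swap → [6, 10, 7, 23, 18, 9, 8, 26, 27]
insert 17:
  append 17 at index 9 → [6, 10, 7, 23, 18, 9, 8, 26, 27, 17]
  17 < parent 18 at index 4, swap → [6, 10, 7, 23, 17, 9, 8, 26, 27, 18]
insert 13:
  append 13 at index 10 → [6, 10, 7, 23, 17, 9, 8, 26, 27, 18, 13]
  13 < parent 17 at index 4, swap → [6, 10, 7, 23, 13, 9, 8, 26, 27, 18, 17]
extract-min → returns 6:
  remove root 6; move last element 17 to root → [17, 10, 7, 23, 13, 9, 8, 26, 27, 18]
  17 vs smaller child 7 at index 2, swap → [7, 10, 17, 23, 13, 9, 8, 26, 27, 18]
  17 vs smaller child 8 at index 6, swap → [7, 10, 8, 23, 13, 9, 17, 26, 27, 18]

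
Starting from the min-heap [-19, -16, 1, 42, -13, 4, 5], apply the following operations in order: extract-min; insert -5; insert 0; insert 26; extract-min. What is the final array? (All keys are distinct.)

[-13, 0, -5, 26, 5, 4, 1, 42]

extract-min → returns -19:
  remove root -19; move last element 5 to root → [5, -16, 1, 42, -13, 4]
  5 vs smaller child -16 at index 1, swap → [-16, 5, 1, 42, -13, 4]
  5 vs smaller child -13 at index 4, swap → [-16, -13, 1, 42, 5, 4]
insert -5:
  append -5 at index 6 → [-16, -13, 1, 42, 5, 4, -5]
  -5 < parent 1 at index 2, swap → [-16, -13, -5, 42, 5, 4, 1]
insert 0:
  append 0 at index 7 → [-16, -13, -5, 42, 5, 4, 1, 0]
  0 < parent 42 at index 3, swap → [-16, -13, -5, 0, 5, 4, 1, 42]
insert 26:
  append 26 at index 8 → [-16, -13, -5, 0, 5, 4, 1, 42, 26] (no swap needed)
extract-min → returns -16:
  remove root -16; move last element 26 to root → [26, -13, -5, 0, 5, 4, 1, 42]
  26 vs smaller child -13 at index 1, swap → [-13, 26, -5, 0, 5, 4, 1, 42]
  26 vs smaller child 0 at index 3, swap → [-13, 0, -5, 26, 5, 4, 1, 42]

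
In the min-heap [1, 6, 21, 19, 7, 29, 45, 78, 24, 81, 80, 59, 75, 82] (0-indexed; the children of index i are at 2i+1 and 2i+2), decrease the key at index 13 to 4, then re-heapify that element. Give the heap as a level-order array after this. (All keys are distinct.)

set index 13 from 82 to 4 → [1, 6, 21, 19, 7, 29, 45, 78, 24, 81, 80, 59, 75, 4]
4 < parent 45 at index 6, swap → [1, 6, 21, 19, 7, 29, 4, 78, 24, 81, 80, 59, 75, 45]
4 < parent 21 at index 2, swap → [1, 6, 4, 19, 7, 29, 21, 78, 24, 81, 80, 59, 75, 45]

[1, 6, 4, 19, 7, 29, 21, 78, 24, 81, 80, 59, 75, 45]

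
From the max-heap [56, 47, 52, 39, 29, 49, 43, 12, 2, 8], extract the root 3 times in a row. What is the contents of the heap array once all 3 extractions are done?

extract-max #1 returns 56:
  remove root 56; move last element 8 to root → [8, 47, 52, 39, 29, 49, 43, 12, 2]
  8 vs larger child 52 at index 2, swap → [52, 47, 8, 39, 29, 49, 43, 12, 2]
  8 vs larger child 49 at index 5, swap → [52, 47, 49, 39, 29, 8, 43, 12, 2]
extract-max #2 returns 52:
  remove root 52; move last element 2 to root → [2, 47, 49, 39, 29, 8, 43, 12]
  2 vs larger child 49 at index 2, swap → [49, 47, 2, 39, 29, 8, 43, 12]
  2 vs larger child 43 at index 6, swap → [49, 47, 43, 39, 29, 8, 2, 12]
extract-max #3 returns 49:
  remove root 49; move last element 12 to root → [12, 47, 43, 39, 29, 8, 2]
  12 vs larger child 47 at index 1, swap → [47, 12, 43, 39, 29, 8, 2]
  12 vs larger child 39 at index 3, swap → [47, 39, 43, 12, 29, 8, 2]

[47, 39, 43, 12, 29, 8, 2]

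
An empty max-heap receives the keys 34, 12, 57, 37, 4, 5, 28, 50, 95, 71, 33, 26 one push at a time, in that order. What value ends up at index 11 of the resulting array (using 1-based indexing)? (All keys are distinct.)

Insert 34:
  append 34 at index 1 → [34] (no swap needed)
Insert 12:
  append 12 at index 2 → [34, 12] (no swap needed)
Insert 57:
  append 57 at index 3 → [34, 12, 57]
  57 > parent 34 at index 1, swap → [57, 12, 34]
Insert 37:
  append 37 at index 4 → [57, 12, 34, 37]
  37 > parent 12 at index 2, swap → [57, 37, 34, 12]
Insert 4:
  append 4 at index 5 → [57, 37, 34, 12, 4] (no swap needed)
Insert 5:
  append 5 at index 6 → [57, 37, 34, 12, 4, 5] (no swap needed)
Insert 28:
  append 28 at index 7 → [57, 37, 34, 12, 4, 5, 28] (no swap needed)
Insert 50:
  append 50 at index 8 → [57, 37, 34, 12, 4, 5, 28, 50]
  50 > parent 12 at index 4, swap → [57, 37, 34, 50, 4, 5, 28, 12]
  50 > parent 37 at index 2, swap → [57, 50, 34, 37, 4, 5, 28, 12]
Insert 95:
  append 95 at index 9 → [57, 50, 34, 37, 4, 5, 28, 12, 95]
  95 > parent 37 at index 4, swap → [57, 50, 34, 95, 4, 5, 28, 12, 37]
  95 > parent 50 at index 2, swap → [57, 95, 34, 50, 4, 5, 28, 12, 37]
  95 > parent 57 at index 1, swap → [95, 57, 34, 50, 4, 5, 28, 12, 37]
Insert 71:
  append 71 at index 10 → [95, 57, 34, 50, 4, 5, 28, 12, 37, 71]
  71 > parent 4 at index 5, swap → [95, 57, 34, 50, 71, 5, 28, 12, 37, 4]
  71 > parent 57 at index 2, swap → [95, 71, 34, 50, 57, 5, 28, 12, 37, 4]
Insert 33:
  append 33 at index 11 → [95, 71, 34, 50, 57, 5, 28, 12, 37, 4, 33] (no swap needed)
Insert 26:
  append 26 at index 12 → [95, 71, 34, 50, 57, 5, 28, 12, 37, 4, 33, 26]
  26 > parent 5 at index 6, swap → [95, 71, 34, 50, 57, 26, 28, 12, 37, 4, 33, 5]
resulting array: [95, 71, 34, 50, 57, 26, 28, 12, 37, 4, 33, 5]

33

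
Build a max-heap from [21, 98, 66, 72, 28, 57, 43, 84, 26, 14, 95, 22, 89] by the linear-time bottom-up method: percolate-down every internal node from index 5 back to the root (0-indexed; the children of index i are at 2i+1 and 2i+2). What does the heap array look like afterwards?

sift down from index 5:
  57 vs larger child 89 at index 12, swap → [21, 98, 66, 72, 28, 89, 43, 84, 26, 14, 95, 22, 57]
sift down from index 4:
  28 vs larger child 95 at index 10, swap → [21, 98, 66, 72, 95, 89, 43, 84, 26, 14, 28, 22, 57]
sift down from index 3:
  72 vs larger child 84 at index 7, swap → [21, 98, 66, 84, 95, 89, 43, 72, 26, 14, 28, 22, 57]
sift down from index 2:
  66 vs larger child 89 at index 5, swap → [21, 98, 89, 84, 95, 66, 43, 72, 26, 14, 28, 22, 57]
sift down from index 1: already satisfies heap property
sift down from index 0:
  21 vs larger child 98 at index 1, swap → [98, 21, 89, 84, 95, 66, 43, 72, 26, 14, 28, 22, 57]
  21 vs larger child 95 at index 4, swap → [98, 95, 89, 84, 21, 66, 43, 72, 26, 14, 28, 22, 57]
  21 vs larger child 28 at index 10, swap → [98, 95, 89, 84, 28, 66, 43, 72, 26, 14, 21, 22, 57]

[98, 95, 89, 84, 28, 66, 43, 72, 26, 14, 21, 22, 57]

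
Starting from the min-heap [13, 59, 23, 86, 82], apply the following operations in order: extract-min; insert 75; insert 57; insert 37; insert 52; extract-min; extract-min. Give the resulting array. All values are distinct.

[52, 59, 57, 86, 75, 82]

extract-min → returns 13:
  remove root 13; move last element 82 to root → [82, 59, 23, 86]
  82 vs smaller child 23 at index 2, swap → [23, 59, 82, 86]
insert 75:
  append 75 at index 4 → [23, 59, 82, 86, 75] (no swap needed)
insert 57:
  append 57 at index 5 → [23, 59, 82, 86, 75, 57]
  57 < parent 82 at index 2, swap → [23, 59, 57, 86, 75, 82]
insert 37:
  append 37 at index 6 → [23, 59, 57, 86, 75, 82, 37]
  37 < parent 57 at index 2, swap → [23, 59, 37, 86, 75, 82, 57]
insert 52:
  append 52 at index 7 → [23, 59, 37, 86, 75, 82, 57, 52]
  52 < parent 86 at index 3, swap → [23, 59, 37, 52, 75, 82, 57, 86]
  52 < parent 59 at index 1, swap → [23, 52, 37, 59, 75, 82, 57, 86]
extract-min → returns 23:
  remove root 23; move last element 86 to root → [86, 52, 37, 59, 75, 82, 57]
  86 vs smaller child 37 at index 2, swap → [37, 52, 86, 59, 75, 82, 57]
  86 vs smaller child 57 at index 6, swap → [37, 52, 57, 59, 75, 82, 86]
extract-min → returns 37:
  remove root 37; move last element 86 to root → [86, 52, 57, 59, 75, 82]
  86 vs smaller child 52 at index 1, swap → [52, 86, 57, 59, 75, 82]
  86 vs smaller child 59 at index 3, swap → [52, 59, 57, 86, 75, 82]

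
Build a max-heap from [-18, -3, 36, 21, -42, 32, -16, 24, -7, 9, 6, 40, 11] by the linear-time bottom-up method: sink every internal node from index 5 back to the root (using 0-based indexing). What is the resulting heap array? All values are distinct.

sift down from index 5:
  32 vs larger child 40 at index 11, swap → [-18, -3, 36, 21, -42, 40, -16, 24, -7, 9, 6, 32, 11]
sift down from index 4:
  -42 vs larger child 9 at index 9, swap → [-18, -3, 36, 21, 9, 40, -16, 24, -7, -42, 6, 32, 11]
sift down from index 3:
  21 vs larger child 24 at index 7, swap → [-18, -3, 36, 24, 9, 40, -16, 21, -7, -42, 6, 32, 11]
sift down from index 2:
  36 vs larger child 40 at index 5, swap → [-18, -3, 40, 24, 9, 36, -16, 21, -7, -42, 6, 32, 11]
sift down from index 1:
  -3 vs larger child 24 at index 3, swap → [-18, 24, 40, -3, 9, 36, -16, 21, -7, -42, 6, 32, 11]
  -3 vs larger child 21 at index 7, swap → [-18, 24, 40, 21, 9, 36, -16, -3, -7, -42, 6, 32, 11]
sift down from index 0:
  -18 vs larger child 40 at index 2, swap → [40, 24, -18, 21, 9, 36, -16, -3, -7, -42, 6, 32, 11]
  -18 vs larger child 36 at index 5, swap → [40, 24, 36, 21, 9, -18, -16, -3, -7, -42, 6, 32, 11]
  -18 vs larger child 32 at index 11, swap → [40, 24, 36, 21, 9, 32, -16, -3, -7, -42, 6, -18, 11]

[40, 24, 36, 21, 9, 32, -16, -3, -7, -42, 6, -18, 11]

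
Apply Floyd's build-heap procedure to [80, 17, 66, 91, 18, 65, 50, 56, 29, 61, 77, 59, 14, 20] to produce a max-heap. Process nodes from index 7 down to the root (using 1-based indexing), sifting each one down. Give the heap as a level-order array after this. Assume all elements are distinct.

[91, 80, 66, 56, 77, 65, 50, 17, 29, 61, 18, 59, 14, 20]

sift down from index 7: already satisfies heap property
sift down from index 6: already satisfies heap property
sift down from index 5:
  18 vs larger child 77 at index 11, swap → [80, 17, 66, 91, 77, 65, 50, 56, 29, 61, 18, 59, 14, 20]
sift down from index 4: already satisfies heap property
sift down from index 3: already satisfies heap property
sift down from index 2:
  17 vs larger child 91 at index 4, swap → [80, 91, 66, 17, 77, 65, 50, 56, 29, 61, 18, 59, 14, 20]
  17 vs larger child 56 at index 8, swap → [80, 91, 66, 56, 77, 65, 50, 17, 29, 61, 18, 59, 14, 20]
sift down from index 1:
  80 vs larger child 91 at index 2, swap → [91, 80, 66, 56, 77, 65, 50, 17, 29, 61, 18, 59, 14, 20]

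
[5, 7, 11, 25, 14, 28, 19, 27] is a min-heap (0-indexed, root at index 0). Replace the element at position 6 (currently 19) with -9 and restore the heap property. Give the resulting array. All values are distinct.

set index 6 from 19 to -9 → [5, 7, 11, 25, 14, 28, -9, 27]
-9 < parent 11 at index 2, swap → [5, 7, -9, 25, 14, 28, 11, 27]
-9 < parent 5 at index 0, swap → [-9, 7, 5, 25, 14, 28, 11, 27]

[-9, 7, 5, 25, 14, 28, 11, 27]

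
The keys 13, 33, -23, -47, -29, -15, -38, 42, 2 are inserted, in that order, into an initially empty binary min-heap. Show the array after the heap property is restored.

[-47, -29, -38, 2, -23, 13, -15, 42, 33]

Insert 13:
  append 13 at index 0 → [13] (no swap needed)
Insert 33:
  append 33 at index 1 → [13, 33] (no swap needed)
Insert -23:
  append -23 at index 2 → [13, 33, -23]
  -23 < parent 13 at index 0, swap → [-23, 33, 13]
Insert -47:
  append -47 at index 3 → [-23, 33, 13, -47]
  -47 < parent 33 at index 1, swap → [-23, -47, 13, 33]
  -47 < parent -23 at index 0, swap → [-47, -23, 13, 33]
Insert -29:
  append -29 at index 4 → [-47, -23, 13, 33, -29]
  -29 < parent -23 at index 1, swap → [-47, -29, 13, 33, -23]
Insert -15:
  append -15 at index 5 → [-47, -29, 13, 33, -23, -15]
  -15 < parent 13 at index 2, swap → [-47, -29, -15, 33, -23, 13]
Insert -38:
  append -38 at index 6 → [-47, -29, -15, 33, -23, 13, -38]
  -38 < parent -15 at index 2, swap → [-47, -29, -38, 33, -23, 13, -15]
Insert 42:
  append 42 at index 7 → [-47, -29, -38, 33, -23, 13, -15, 42] (no swap needed)
Insert 2:
  append 2 at index 8 → [-47, -29, -38, 33, -23, 13, -15, 42, 2]
  2 < parent 33 at index 3, swap → [-47, -29, -38, 2, -23, 13, -15, 42, 33]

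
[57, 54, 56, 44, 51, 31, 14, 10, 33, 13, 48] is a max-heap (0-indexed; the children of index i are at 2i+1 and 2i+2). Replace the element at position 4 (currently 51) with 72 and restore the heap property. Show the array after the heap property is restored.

[72, 57, 56, 44, 54, 31, 14, 10, 33, 13, 48]

set index 4 from 51 to 72 → [57, 54, 56, 44, 72, 31, 14, 10, 33, 13, 48]
72 > parent 54 at index 1, swap → [57, 72, 56, 44, 54, 31, 14, 10, 33, 13, 48]
72 > parent 57 at index 0, swap → [72, 57, 56, 44, 54, 31, 14, 10, 33, 13, 48]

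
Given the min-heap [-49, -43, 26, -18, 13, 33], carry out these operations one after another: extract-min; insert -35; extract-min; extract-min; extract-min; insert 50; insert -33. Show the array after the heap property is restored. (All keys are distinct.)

[-33, 13, 26, 50, 33]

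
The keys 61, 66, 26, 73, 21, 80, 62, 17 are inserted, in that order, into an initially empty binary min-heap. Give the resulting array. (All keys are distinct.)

[17, 21, 61, 26, 66, 80, 62, 73]

Insert 61:
  append 61 at index 0 → [61] (no swap needed)
Insert 66:
  append 66 at index 1 → [61, 66] (no swap needed)
Insert 26:
  append 26 at index 2 → [61, 66, 26]
  26 < parent 61 at index 0, swap → [26, 66, 61]
Insert 73:
  append 73 at index 3 → [26, 66, 61, 73] (no swap needed)
Insert 21:
  append 21 at index 4 → [26, 66, 61, 73, 21]
  21 < parent 66 at index 1, swap → [26, 21, 61, 73, 66]
  21 < parent 26 at index 0, swap → [21, 26, 61, 73, 66]
Insert 80:
  append 80 at index 5 → [21, 26, 61, 73, 66, 80] (no swap needed)
Insert 62:
  append 62 at index 6 → [21, 26, 61, 73, 66, 80, 62] (no swap needed)
Insert 17:
  append 17 at index 7 → [21, 26, 61, 73, 66, 80, 62, 17]
  17 < parent 73 at index 3, swap → [21, 26, 61, 17, 66, 80, 62, 73]
  17 < parent 26 at index 1, swap → [21, 17, 61, 26, 66, 80, 62, 73]
  17 < parent 21 at index 0, swap → [17, 21, 61, 26, 66, 80, 62, 73]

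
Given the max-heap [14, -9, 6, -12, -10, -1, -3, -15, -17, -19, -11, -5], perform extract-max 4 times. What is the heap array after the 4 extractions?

extract-max #1 returns 14:
  remove root 14; move last element -5 to root → [-5, -9, 6, -12, -10, -1, -3, -15, -17, -19, -11]
  -5 vs larger child 6 at index 2, swap → [6, -9, -5, -12, -10, -1, -3, -15, -17, -19, -11]
  -5 vs larger child -1 at index 5, swap → [6, -9, -1, -12, -10, -5, -3, -15, -17, -19, -11]
extract-max #2 returns 6:
  remove root 6; move last element -11 to root → [-11, -9, -1, -12, -10, -5, -3, -15, -17, -19]
  -11 vs larger child -1 at index 2, swap → [-1, -9, -11, -12, -10, -5, -3, -15, -17, -19]
  -11 vs larger child -3 at index 6, swap → [-1, -9, -3, -12, -10, -5, -11, -15, -17, -19]
extract-max #3 returns -1:
  remove root -1; move last element -19 to root → [-19, -9, -3, -12, -10, -5, -11, -15, -17]
  -19 vs larger child -3 at index 2, swap → [-3, -9, -19, -12, -10, -5, -11, -15, -17]
  -19 vs larger child -5 at index 5, swap → [-3, -9, -5, -12, -10, -19, -11, -15, -17]
extract-max #4 returns -3:
  remove root -3; move last element -17 to root → [-17, -9, -5, -12, -10, -19, -11, -15]
  -17 vs larger child -5 at index 2, swap → [-5, -9, -17, -12, -10, -19, -11, -15]
  -17 vs larger child -11 at index 6, swap → [-5, -9, -11, -12, -10, -19, -17, -15]

[-5, -9, -11, -12, -10, -19, -17, -15]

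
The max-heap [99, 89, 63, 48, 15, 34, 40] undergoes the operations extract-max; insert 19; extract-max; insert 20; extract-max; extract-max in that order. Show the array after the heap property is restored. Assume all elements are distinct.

[40, 20, 34, 19, 15]

extract-max → returns 99:
  remove root 99; move last element 40 to root → [40, 89, 63, 48, 15, 34]
  40 vs larger child 89 at index 1, swap → [89, 40, 63, 48, 15, 34]
  40 vs larger child 48 at index 3, swap → [89, 48, 63, 40, 15, 34]
insert 19:
  append 19 at index 6 → [89, 48, 63, 40, 15, 34, 19] (no swap needed)
extract-max → returns 89:
  remove root 89; move last element 19 to root → [19, 48, 63, 40, 15, 34]
  19 vs larger child 63 at index 2, swap → [63, 48, 19, 40, 15, 34]
  19 vs only child 34 at index 5, swap → [63, 48, 34, 40, 15, 19]
insert 20:
  append 20 at index 6 → [63, 48, 34, 40, 15, 19, 20] (no swap needed)
extract-max → returns 63:
  remove root 63; move last element 20 to root → [20, 48, 34, 40, 15, 19]
  20 vs larger child 48 at index 1, swap → [48, 20, 34, 40, 15, 19]
  20 vs larger child 40 at index 3, swap → [48, 40, 34, 20, 15, 19]
extract-max → returns 48:
  remove root 48; move last element 19 to root → [19, 40, 34, 20, 15]
  19 vs larger child 40 at index 1, swap → [40, 19, 34, 20, 15]
  19 vs larger child 20 at index 3, swap → [40, 20, 34, 19, 15]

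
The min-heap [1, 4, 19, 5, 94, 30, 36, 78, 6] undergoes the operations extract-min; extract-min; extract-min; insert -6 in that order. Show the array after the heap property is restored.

[-6, 36, 6, 78, 94, 30, 19]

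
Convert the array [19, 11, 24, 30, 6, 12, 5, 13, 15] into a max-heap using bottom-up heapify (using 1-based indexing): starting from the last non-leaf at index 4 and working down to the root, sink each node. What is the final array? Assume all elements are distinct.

sift down from index 4: already satisfies heap property
sift down from index 3: already satisfies heap property
sift down from index 2:
  11 vs larger child 30 at index 4, swap → [19, 30, 24, 11, 6, 12, 5, 13, 15]
  11 vs larger child 15 at index 9, swap → [19, 30, 24, 15, 6, 12, 5, 13, 11]
sift down from index 1:
  19 vs larger child 30 at index 2, swap → [30, 19, 24, 15, 6, 12, 5, 13, 11]

[30, 19, 24, 15, 6, 12, 5, 13, 11]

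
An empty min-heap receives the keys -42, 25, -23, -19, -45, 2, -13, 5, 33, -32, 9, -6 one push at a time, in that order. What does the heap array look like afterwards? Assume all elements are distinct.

[-45, -42, -23, 5, -32, -6, -13, 25, 33, -19, 9, 2]

Insert -42:
  append -42 at index 0 → [-42] (no swap needed)
Insert 25:
  append 25 at index 1 → [-42, 25] (no swap needed)
Insert -23:
  append -23 at index 2 → [-42, 25, -23] (no swap needed)
Insert -19:
  append -19 at index 3 → [-42, 25, -23, -19]
  -19 < parent 25 at index 1, swap → [-42, -19, -23, 25]
Insert -45:
  append -45 at index 4 → [-42, -19, -23, 25, -45]
  -45 < parent -19 at index 1, swap → [-42, -45, -23, 25, -19]
  -45 < parent -42 at index 0, swap → [-45, -42, -23, 25, -19]
Insert 2:
  append 2 at index 5 → [-45, -42, -23, 25, -19, 2] (no swap needed)
Insert -13:
  append -13 at index 6 → [-45, -42, -23, 25, -19, 2, -13] (no swap needed)
Insert 5:
  append 5 at index 7 → [-45, -42, -23, 25, -19, 2, -13, 5]
  5 < parent 25 at index 3, swap → [-45, -42, -23, 5, -19, 2, -13, 25]
Insert 33:
  append 33 at index 8 → [-45, -42, -23, 5, -19, 2, -13, 25, 33] (no swap needed)
Insert -32:
  append -32 at index 9 → [-45, -42, -23, 5, -19, 2, -13, 25, 33, -32]
  -32 < parent -19 at index 4, swap → [-45, -42, -23, 5, -32, 2, -13, 25, 33, -19]
Insert 9:
  append 9 at index 10 → [-45, -42, -23, 5, -32, 2, -13, 25, 33, -19, 9] (no swap needed)
Insert -6:
  append -6 at index 11 → [-45, -42, -23, 5, -32, 2, -13, 25, 33, -19, 9, -6]
  -6 < parent 2 at index 5, swap → [-45, -42, -23, 5, -32, -6, -13, 25, 33, -19, 9, 2]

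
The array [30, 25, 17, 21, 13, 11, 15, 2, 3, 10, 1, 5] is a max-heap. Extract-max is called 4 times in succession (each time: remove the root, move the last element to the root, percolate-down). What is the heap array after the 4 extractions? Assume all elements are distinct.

[15, 13, 11, 5, 10, 3, 1, 2]

extract-max #1 returns 30:
  remove root 30; move last element 5 to root → [5, 25, 17, 21, 13, 11, 15, 2, 3, 10, 1]
  5 vs larger child 25 at index 1, swap → [25, 5, 17, 21, 13, 11, 15, 2, 3, 10, 1]
  5 vs larger child 21 at index 3, swap → [25, 21, 17, 5, 13, 11, 15, 2, 3, 10, 1]
extract-max #2 returns 25:
  remove root 25; move last element 1 to root → [1, 21, 17, 5, 13, 11, 15, 2, 3, 10]
  1 vs larger child 21 at index 1, swap → [21, 1, 17, 5, 13, 11, 15, 2, 3, 10]
  1 vs larger child 13 at index 4, swap → [21, 13, 17, 5, 1, 11, 15, 2, 3, 10]
  1 vs only child 10 at index 9, swap → [21, 13, 17, 5, 10, 11, 15, 2, 3, 1]
extract-max #3 returns 21:
  remove root 21; move last element 1 to root → [1, 13, 17, 5, 10, 11, 15, 2, 3]
  1 vs larger child 17 at index 2, swap → [17, 13, 1, 5, 10, 11, 15, 2, 3]
  1 vs larger child 15 at index 6, swap → [17, 13, 15, 5, 10, 11, 1, 2, 3]
extract-max #4 returns 17:
  remove root 17; move last element 3 to root → [3, 13, 15, 5, 10, 11, 1, 2]
  3 vs larger child 15 at index 2, swap → [15, 13, 3, 5, 10, 11, 1, 2]
  3 vs larger child 11 at index 5, swap → [15, 13, 11, 5, 10, 3, 1, 2]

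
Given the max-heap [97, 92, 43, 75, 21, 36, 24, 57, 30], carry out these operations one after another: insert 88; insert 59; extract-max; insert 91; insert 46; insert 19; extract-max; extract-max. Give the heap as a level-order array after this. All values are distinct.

insert 88:
  append 88 at index 9 → [97, 92, 43, 75, 21, 36, 24, 57, 30, 88]
  88 > parent 21 at index 4, swap → [97, 92, 43, 75, 88, 36, 24, 57, 30, 21]
insert 59:
  append 59 at index 10 → [97, 92, 43, 75, 88, 36, 24, 57, 30, 21, 59] (no swap needed)
extract-max → returns 97:
  remove root 97; move last element 59 to root → [59, 92, 43, 75, 88, 36, 24, 57, 30, 21]
  59 vs larger child 92 at index 1, swap → [92, 59, 43, 75, 88, 36, 24, 57, 30, 21]
  59 vs larger child 88 at index 4, swap → [92, 88, 43, 75, 59, 36, 24, 57, 30, 21]
insert 91:
  append 91 at index 10 → [92, 88, 43, 75, 59, 36, 24, 57, 30, 21, 91]
  91 > parent 59 at index 4, swap → [92, 88, 43, 75, 91, 36, 24, 57, 30, 21, 59]
  91 > parent 88 at index 1, swap → [92, 91, 43, 75, 88, 36, 24, 57, 30, 21, 59]
insert 46:
  append 46 at index 11 → [92, 91, 43, 75, 88, 36, 24, 57, 30, 21, 59, 46]
  46 > parent 36 at index 5, swap → [92, 91, 43, 75, 88, 46, 24, 57, 30, 21, 59, 36]
  46 > parent 43 at index 2, swap → [92, 91, 46, 75, 88, 43, 24, 57, 30, 21, 59, 36]
insert 19:
  append 19 at index 12 → [92, 91, 46, 75, 88, 43, 24, 57, 30, 21, 59, 36, 19] (no swap needed)
extract-max → returns 92:
  remove root 92; move last element 19 to root → [19, 91, 46, 75, 88, 43, 24, 57, 30, 21, 59, 36]
  19 vs larger child 91 at index 1, swap → [91, 19, 46, 75, 88, 43, 24, 57, 30, 21, 59, 36]
  19 vs larger child 88 at index 4, swap → [91, 88, 46, 75, 19, 43, 24, 57, 30, 21, 59, 36]
  19 vs larger child 59 at index 10, swap → [91, 88, 46, 75, 59, 43, 24, 57, 30, 21, 19, 36]
extract-max → returns 91:
  remove root 91; move last element 36 to root → [36, 88, 46, 75, 59, 43, 24, 57, 30, 21, 19]
  36 vs larger child 88 at index 1, swap → [88, 36, 46, 75, 59, 43, 24, 57, 30, 21, 19]
  36 vs larger child 75 at index 3, swap → [88, 75, 46, 36, 59, 43, 24, 57, 30, 21, 19]
  36 vs larger child 57 at index 7, swap → [88, 75, 46, 57, 59, 43, 24, 36, 30, 21, 19]

[88, 75, 46, 57, 59, 43, 24, 36, 30, 21, 19]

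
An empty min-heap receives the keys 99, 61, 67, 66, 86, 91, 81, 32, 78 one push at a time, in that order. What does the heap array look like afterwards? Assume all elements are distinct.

Insert 99:
  append 99 at index 0 → [99] (no swap needed)
Insert 61:
  append 61 at index 1 → [99, 61]
  61 < parent 99 at index 0, swap → [61, 99]
Insert 67:
  append 67 at index 2 → [61, 99, 67] (no swap needed)
Insert 66:
  append 66 at index 3 → [61, 99, 67, 66]
  66 < parent 99 at index 1, swap → [61, 66, 67, 99]
Insert 86:
  append 86 at index 4 → [61, 66, 67, 99, 86] (no swap needed)
Insert 91:
  append 91 at index 5 → [61, 66, 67, 99, 86, 91] (no swap needed)
Insert 81:
  append 81 at index 6 → [61, 66, 67, 99, 86, 91, 81] (no swap needed)
Insert 32:
  append 32 at index 7 → [61, 66, 67, 99, 86, 91, 81, 32]
  32 < parent 99 at index 3, swap → [61, 66, 67, 32, 86, 91, 81, 99]
  32 < parent 66 at index 1, swap → [61, 32, 67, 66, 86, 91, 81, 99]
  32 < parent 61 at index 0, swap → [32, 61, 67, 66, 86, 91, 81, 99]
Insert 78:
  append 78 at index 8 → [32, 61, 67, 66, 86, 91, 81, 99, 78] (no swap needed)

[32, 61, 67, 66, 86, 91, 81, 99, 78]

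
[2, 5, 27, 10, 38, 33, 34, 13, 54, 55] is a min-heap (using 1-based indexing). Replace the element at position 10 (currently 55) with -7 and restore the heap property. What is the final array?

set index 10 from 55 to -7 → [2, 5, 27, 10, 38, 33, 34, 13, 54, -7]
-7 < parent 38 at index 5, swap → [2, 5, 27, 10, -7, 33, 34, 13, 54, 38]
-7 < parent 5 at index 2, swap → [2, -7, 27, 10, 5, 33, 34, 13, 54, 38]
-7 < parent 2 at index 1, swap → [-7, 2, 27, 10, 5, 33, 34, 13, 54, 38]

[-7, 2, 27, 10, 5, 33, 34, 13, 54, 38]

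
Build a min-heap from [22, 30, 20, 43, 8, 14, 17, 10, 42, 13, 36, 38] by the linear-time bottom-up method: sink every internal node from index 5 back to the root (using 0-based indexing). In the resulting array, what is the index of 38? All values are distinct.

sift down from index 5: already satisfies heap property
sift down from index 4: already satisfies heap property
sift down from index 3:
  43 vs smaller child 10 at index 7, swap → [22, 30, 20, 10, 8, 14, 17, 43, 42, 13, 36, 38]
sift down from index 2:
  20 vs smaller child 14 at index 5, swap → [22, 30, 14, 10, 8, 20, 17, 43, 42, 13, 36, 38]
sift down from index 1:
  30 vs smaller child 8 at index 4, swap → [22, 8, 14, 10, 30, 20, 17, 43, 42, 13, 36, 38]
  30 vs smaller child 13 at index 9, swap → [22, 8, 14, 10, 13, 20, 17, 43, 42, 30, 36, 38]
sift down from index 0:
  22 vs smaller child 8 at index 1, swap → [8, 22, 14, 10, 13, 20, 17, 43, 42, 30, 36, 38]
  22 vs smaller child 10 at index 3, swap → [8, 10, 14, 22, 13, 20, 17, 43, 42, 30, 36, 38]
resulting array: [8, 10, 14, 22, 13, 20, 17, 43, 42, 30, 36, 38]

11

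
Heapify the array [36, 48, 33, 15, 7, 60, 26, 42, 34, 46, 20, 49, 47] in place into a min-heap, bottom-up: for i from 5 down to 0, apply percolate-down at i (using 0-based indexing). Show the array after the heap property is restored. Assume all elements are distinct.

sift down from index 5:
  60 vs smaller child 47 at index 12, swap → [36, 48, 33, 15, 7, 47, 26, 42, 34, 46, 20, 49, 60]
sift down from index 4: already satisfies heap property
sift down from index 3: already satisfies heap property
sift down from index 2:
  33 vs smaller child 26 at index 6, swap → [36, 48, 26, 15, 7, 47, 33, 42, 34, 46, 20, 49, 60]
sift down from index 1:
  48 vs smaller child 7 at index 4, swap → [36, 7, 26, 15, 48, 47, 33, 42, 34, 46, 20, 49, 60]
  48 vs smaller child 20 at index 10, swap → [36, 7, 26, 15, 20, 47, 33, 42, 34, 46, 48, 49, 60]
sift down from index 0:
  36 vs smaller child 7 at index 1, swap → [7, 36, 26, 15, 20, 47, 33, 42, 34, 46, 48, 49, 60]
  36 vs smaller child 15 at index 3, swap → [7, 15, 26, 36, 20, 47, 33, 42, 34, 46, 48, 49, 60]
  36 vs smaller child 34 at index 8, swap → [7, 15, 26, 34, 20, 47, 33, 42, 36, 46, 48, 49, 60]

[7, 15, 26, 34, 20, 47, 33, 42, 36, 46, 48, 49, 60]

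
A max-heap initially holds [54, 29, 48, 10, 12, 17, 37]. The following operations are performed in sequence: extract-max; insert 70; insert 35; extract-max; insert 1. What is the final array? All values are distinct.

[48, 35, 37, 29, 12, 17, 10, 1]

extract-max → returns 54:
  remove root 54; move last element 37 to root → [37, 29, 48, 10, 12, 17]
  37 vs larger child 48 at index 2, swap → [48, 29, 37, 10, 12, 17]
insert 70:
  append 70 at index 6 → [48, 29, 37, 10, 12, 17, 70]
  70 > parent 37 at index 2, swap → [48, 29, 70, 10, 12, 17, 37]
  70 > parent 48 at index 0, swap → [70, 29, 48, 10, 12, 17, 37]
insert 35:
  append 35 at index 7 → [70, 29, 48, 10, 12, 17, 37, 35]
  35 > parent 10 at index 3, swap → [70, 29, 48, 35, 12, 17, 37, 10]
  35 > parent 29 at index 1, swap → [70, 35, 48, 29, 12, 17, 37, 10]
extract-max → returns 70:
  remove root 70; move last element 10 to root → [10, 35, 48, 29, 12, 17, 37]
  10 vs larger child 48 at index 2, swap → [48, 35, 10, 29, 12, 17, 37]
  10 vs larger child 37 at index 6, swap → [48, 35, 37, 29, 12, 17, 10]
insert 1:
  append 1 at index 7 → [48, 35, 37, 29, 12, 17, 10, 1] (no swap needed)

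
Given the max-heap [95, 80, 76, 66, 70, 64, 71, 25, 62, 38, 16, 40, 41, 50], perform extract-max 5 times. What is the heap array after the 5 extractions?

extract-max #1 returns 95:
  remove root 95; move last element 50 to root → [50, 80, 76, 66, 70, 64, 71, 25, 62, 38, 16, 40, 41]
  50 vs larger child 80 at index 1, swap → [80, 50, 76, 66, 70, 64, 71, 25, 62, 38, 16, 40, 41]
  50 vs larger child 70 at index 4, swap → [80, 70, 76, 66, 50, 64, 71, 25, 62, 38, 16, 40, 41]
extract-max #2 returns 80:
  remove root 80; move last element 41 to root → [41, 70, 76, 66, 50, 64, 71, 25, 62, 38, 16, 40]
  41 vs larger child 76 at index 2, swap → [76, 70, 41, 66, 50, 64, 71, 25, 62, 38, 16, 40]
  41 vs larger child 71 at index 6, swap → [76, 70, 71, 66, 50, 64, 41, 25, 62, 38, 16, 40]
extract-max #3 returns 76:
  remove root 76; move last element 40 to root → [40, 70, 71, 66, 50, 64, 41, 25, 62, 38, 16]
  40 vs larger child 71 at index 2, swap → [71, 70, 40, 66, 50, 64, 41, 25, 62, 38, 16]
  40 vs larger child 64 at index 5, swap → [71, 70, 64, 66, 50, 40, 41, 25, 62, 38, 16]
extract-max #4 returns 71:
  remove root 71; move last element 16 to root → [16, 70, 64, 66, 50, 40, 41, 25, 62, 38]
  16 vs larger child 70 at index 1, swap → [70, 16, 64, 66, 50, 40, 41, 25, 62, 38]
  16 vs larger child 66 at index 3, swap → [70, 66, 64, 16, 50, 40, 41, 25, 62, 38]
  16 vs larger child 62 at index 8, swap → [70, 66, 64, 62, 50, 40, 41, 25, 16, 38]
extract-max #5 returns 70:
  remove root 70; move last element 38 to root → [38, 66, 64, 62, 50, 40, 41, 25, 16]
  38 vs larger child 66 at index 1, swap → [66, 38, 64, 62, 50, 40, 41, 25, 16]
  38 vs larger child 62 at index 3, swap → [66, 62, 64, 38, 50, 40, 41, 25, 16]

[66, 62, 64, 38, 50, 40, 41, 25, 16]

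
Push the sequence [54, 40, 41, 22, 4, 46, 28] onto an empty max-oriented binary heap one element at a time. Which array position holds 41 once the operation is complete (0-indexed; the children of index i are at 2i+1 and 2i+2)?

Insert 54:
  append 54 at index 0 → [54] (no swap needed)
Insert 40:
  append 40 at index 1 → [54, 40] (no swap needed)
Insert 41:
  append 41 at index 2 → [54, 40, 41] (no swap needed)
Insert 22:
  append 22 at index 3 → [54, 40, 41, 22] (no swap needed)
Insert 4:
  append 4 at index 4 → [54, 40, 41, 22, 4] (no swap needed)
Insert 46:
  append 46 at index 5 → [54, 40, 41, 22, 4, 46]
  46 > parent 41 at index 2, swap → [54, 40, 46, 22, 4, 41]
Insert 28:
  append 28 at index 6 → [54, 40, 46, 22, 4, 41, 28] (no swap needed)
resulting array: [54, 40, 46, 22, 4, 41, 28]

5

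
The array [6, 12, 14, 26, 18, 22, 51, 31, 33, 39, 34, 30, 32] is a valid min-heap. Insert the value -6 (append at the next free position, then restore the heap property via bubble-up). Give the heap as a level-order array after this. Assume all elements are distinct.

append -6 at index 13 → [6, 12, 14, 26, 18, 22, 51, 31, 33, 39, 34, 30, 32, -6]
-6 < parent 51 at index 6, swap → [6, 12, 14, 26, 18, 22, -6, 31, 33, 39, 34, 30, 32, 51]
-6 < parent 14 at index 2, swap → [6, 12, -6, 26, 18, 22, 14, 31, 33, 39, 34, 30, 32, 51]
-6 < parent 6 at index 0, swap → [-6, 12, 6, 26, 18, 22, 14, 31, 33, 39, 34, 30, 32, 51]

[-6, 12, 6, 26, 18, 22, 14, 31, 33, 39, 34, 30, 32, 51]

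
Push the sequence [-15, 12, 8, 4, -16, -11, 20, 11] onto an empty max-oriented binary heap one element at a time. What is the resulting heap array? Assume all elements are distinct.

Insert -15:
  append -15 at index 0 → [-15] (no swap needed)
Insert 12:
  append 12 at index 1 → [-15, 12]
  12 > parent -15 at index 0, swap → [12, -15]
Insert 8:
  append 8 at index 2 → [12, -15, 8] (no swap needed)
Insert 4:
  append 4 at index 3 → [12, -15, 8, 4]
  4 > parent -15 at index 1, swap → [12, 4, 8, -15]
Insert -16:
  append -16 at index 4 → [12, 4, 8, -15, -16] (no swap needed)
Insert -11:
  append -11 at index 5 → [12, 4, 8, -15, -16, -11] (no swap needed)
Insert 20:
  append 20 at index 6 → [12, 4, 8, -15, -16, -11, 20]
  20 > parent 8 at index 2, swap → [12, 4, 20, -15, -16, -11, 8]
  20 > parent 12 at index 0, swap → [20, 4, 12, -15, -16, -11, 8]
Insert 11:
  append 11 at index 7 → [20, 4, 12, -15, -16, -11, 8, 11]
  11 > parent -15 at index 3, swap → [20, 4, 12, 11, -16, -11, 8, -15]
  11 > parent 4 at index 1, swap → [20, 11, 12, 4, -16, -11, 8, -15]

[20, 11, 12, 4, -16, -11, 8, -15]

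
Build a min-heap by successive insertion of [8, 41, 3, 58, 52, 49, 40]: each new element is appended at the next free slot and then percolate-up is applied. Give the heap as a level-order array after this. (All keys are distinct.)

Insert 8:
  append 8 at index 0 → [8] (no swap needed)
Insert 41:
  append 41 at index 1 → [8, 41] (no swap needed)
Insert 3:
  append 3 at index 2 → [8, 41, 3]
  3 < parent 8 at index 0, swap → [3, 41, 8]
Insert 58:
  append 58 at index 3 → [3, 41, 8, 58] (no swap needed)
Insert 52:
  append 52 at index 4 → [3, 41, 8, 58, 52] (no swap needed)
Insert 49:
  append 49 at index 5 → [3, 41, 8, 58, 52, 49] (no swap needed)
Insert 40:
  append 40 at index 6 → [3, 41, 8, 58, 52, 49, 40] (no swap needed)

[3, 41, 8, 58, 52, 49, 40]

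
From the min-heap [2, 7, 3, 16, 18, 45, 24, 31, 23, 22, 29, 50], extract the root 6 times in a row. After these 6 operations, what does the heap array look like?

extract-min #1 returns 2:
  remove root 2; move last element 50 to root → [50, 7, 3, 16, 18, 45, 24, 31, 23, 22, 29]
  50 vs smaller child 3 at index 2, swap → [3, 7, 50, 16, 18, 45, 24, 31, 23, 22, 29]
  50 vs smaller child 24 at index 6, swap → [3, 7, 24, 16, 18, 45, 50, 31, 23, 22, 29]
extract-min #2 returns 3:
  remove root 3; move last element 29 to root → [29, 7, 24, 16, 18, 45, 50, 31, 23, 22]
  29 vs smaller child 7 at index 1, swap → [7, 29, 24, 16, 18, 45, 50, 31, 23, 22]
  29 vs smaller child 16 at index 3, swap → [7, 16, 24, 29, 18, 45, 50, 31, 23, 22]
  29 vs smaller child 23 at index 8, swap → [7, 16, 24, 23, 18, 45, 50, 31, 29, 22]
extract-min #3 returns 7:
  remove root 7; move last element 22 to root → [22, 16, 24, 23, 18, 45, 50, 31, 29]
  22 vs smaller child 16 at index 1, swap → [16, 22, 24, 23, 18, 45, 50, 31, 29]
  22 vs smaller child 18 at index 4, swap → [16, 18, 24, 23, 22, 45, 50, 31, 29]
extract-min #4 returns 16:
  remove root 16; move last element 29 to root → [29, 18, 24, 23, 22, 45, 50, 31]
  29 vs smaller child 18 at index 1, swap → [18, 29, 24, 23, 22, 45, 50, 31]
  29 vs smaller child 22 at index 4, swap → [18, 22, 24, 23, 29, 45, 50, 31]
extract-min #5 returns 18:
  remove root 18; move last element 31 to root → [31, 22, 24, 23, 29, 45, 50]
  31 vs smaller child 22 at index 1, swap → [22, 31, 24, 23, 29, 45, 50]
  31 vs smaller child 23 at index 3, swap → [22, 23, 24, 31, 29, 45, 50]
extract-min #6 returns 22:
  remove root 22; move last element 50 to root → [50, 23, 24, 31, 29, 45]
  50 vs smaller child 23 at index 1, swap → [23, 50, 24, 31, 29, 45]
  50 vs smaller child 29 at index 4, swap → [23, 29, 24, 31, 50, 45]

[23, 29, 24, 31, 50, 45]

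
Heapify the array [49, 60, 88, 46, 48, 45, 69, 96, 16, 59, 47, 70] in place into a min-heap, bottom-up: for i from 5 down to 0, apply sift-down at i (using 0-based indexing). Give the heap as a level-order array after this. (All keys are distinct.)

sift down from index 5: already satisfies heap property
sift down from index 4:
  48 vs smaller child 47 at index 10, swap → [49, 60, 88, 46, 47, 45, 69, 96, 16, 59, 48, 70]
sift down from index 3:
  46 vs smaller child 16 at index 8, swap → [49, 60, 88, 16, 47, 45, 69, 96, 46, 59, 48, 70]
sift down from index 2:
  88 vs smaller child 45 at index 5, swap → [49, 60, 45, 16, 47, 88, 69, 96, 46, 59, 48, 70]
  88 vs only child 70 at index 11, swap → [49, 60, 45, 16, 47, 70, 69, 96, 46, 59, 48, 88]
sift down from index 1:
  60 vs smaller child 16 at index 3, swap → [49, 16, 45, 60, 47, 70, 69, 96, 46, 59, 48, 88]
  60 vs smaller child 46 at index 8, swap → [49, 16, 45, 46, 47, 70, 69, 96, 60, 59, 48, 88]
sift down from index 0:
  49 vs smaller child 16 at index 1, swap → [16, 49, 45, 46, 47, 70, 69, 96, 60, 59, 48, 88]
  49 vs smaller child 46 at index 3, swap → [16, 46, 45, 49, 47, 70, 69, 96, 60, 59, 48, 88]

[16, 46, 45, 49, 47, 70, 69, 96, 60, 59, 48, 88]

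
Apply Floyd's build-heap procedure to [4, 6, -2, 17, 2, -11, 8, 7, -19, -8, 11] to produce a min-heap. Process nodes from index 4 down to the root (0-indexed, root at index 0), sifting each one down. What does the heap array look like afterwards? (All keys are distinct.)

[-19, -8, -11, 6, 2, -2, 8, 7, 17, 4, 11]

sift down from index 4:
  2 vs smaller child -8 at index 9, swap → [4, 6, -2, 17, -8, -11, 8, 7, -19, 2, 11]
sift down from index 3:
  17 vs smaller child -19 at index 8, swap → [4, 6, -2, -19, -8, -11, 8, 7, 17, 2, 11]
sift down from index 2:
  -2 vs smaller child -11 at index 5, swap → [4, 6, -11, -19, -8, -2, 8, 7, 17, 2, 11]
sift down from index 1:
  6 vs smaller child -19 at index 3, swap → [4, -19, -11, 6, -8, -2, 8, 7, 17, 2, 11]
sift down from index 0:
  4 vs smaller child -19 at index 1, swap → [-19, 4, -11, 6, -8, -2, 8, 7, 17, 2, 11]
  4 vs smaller child -8 at index 4, swap → [-19, -8, -11, 6, 4, -2, 8, 7, 17, 2, 11]
  4 vs smaller child 2 at index 9, swap → [-19, -8, -11, 6, 2, -2, 8, 7, 17, 4, 11]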